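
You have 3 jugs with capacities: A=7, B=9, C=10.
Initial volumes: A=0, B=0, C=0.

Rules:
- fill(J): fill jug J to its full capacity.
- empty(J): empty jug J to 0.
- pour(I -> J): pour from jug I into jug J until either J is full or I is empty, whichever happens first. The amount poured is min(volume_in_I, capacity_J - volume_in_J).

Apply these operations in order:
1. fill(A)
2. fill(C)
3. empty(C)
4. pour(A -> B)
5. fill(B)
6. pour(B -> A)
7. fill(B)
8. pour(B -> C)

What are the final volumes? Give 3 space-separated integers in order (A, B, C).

Step 1: fill(A) -> (A=7 B=0 C=0)
Step 2: fill(C) -> (A=7 B=0 C=10)
Step 3: empty(C) -> (A=7 B=0 C=0)
Step 4: pour(A -> B) -> (A=0 B=7 C=0)
Step 5: fill(B) -> (A=0 B=9 C=0)
Step 6: pour(B -> A) -> (A=7 B=2 C=0)
Step 7: fill(B) -> (A=7 B=9 C=0)
Step 8: pour(B -> C) -> (A=7 B=0 C=9)

Answer: 7 0 9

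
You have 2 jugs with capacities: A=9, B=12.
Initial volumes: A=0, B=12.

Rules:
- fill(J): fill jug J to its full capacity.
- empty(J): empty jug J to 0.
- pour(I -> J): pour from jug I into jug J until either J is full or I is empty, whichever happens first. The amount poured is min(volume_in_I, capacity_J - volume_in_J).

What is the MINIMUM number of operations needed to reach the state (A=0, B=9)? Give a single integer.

Answer: 3

Derivation:
BFS from (A=0, B=12). One shortest path:
  1. fill(A) -> (A=9 B=12)
  2. empty(B) -> (A=9 B=0)
  3. pour(A -> B) -> (A=0 B=9)
Reached target in 3 moves.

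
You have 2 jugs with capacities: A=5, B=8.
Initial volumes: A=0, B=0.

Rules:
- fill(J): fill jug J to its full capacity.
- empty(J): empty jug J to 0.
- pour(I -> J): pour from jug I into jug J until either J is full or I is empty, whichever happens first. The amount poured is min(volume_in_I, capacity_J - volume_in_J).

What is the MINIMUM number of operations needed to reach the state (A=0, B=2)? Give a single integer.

BFS from (A=0, B=0). One shortest path:
  1. fill(A) -> (A=5 B=0)
  2. pour(A -> B) -> (A=0 B=5)
  3. fill(A) -> (A=5 B=5)
  4. pour(A -> B) -> (A=2 B=8)
  5. empty(B) -> (A=2 B=0)
  6. pour(A -> B) -> (A=0 B=2)
Reached target in 6 moves.

Answer: 6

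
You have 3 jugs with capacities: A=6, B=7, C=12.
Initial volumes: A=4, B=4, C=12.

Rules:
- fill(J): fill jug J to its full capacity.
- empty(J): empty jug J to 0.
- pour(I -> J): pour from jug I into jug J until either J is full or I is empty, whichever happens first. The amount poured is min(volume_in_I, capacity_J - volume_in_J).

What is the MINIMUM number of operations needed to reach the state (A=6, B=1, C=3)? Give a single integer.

BFS from (A=4, B=4, C=12). One shortest path:
  1. fill(A) -> (A=6 B=4 C=12)
  2. empty(C) -> (A=6 B=4 C=0)
  3. pour(A -> B) -> (A=3 B=7 C=0)
  4. pour(A -> C) -> (A=0 B=7 C=3)
  5. pour(B -> A) -> (A=6 B=1 C=3)
Reached target in 5 moves.

Answer: 5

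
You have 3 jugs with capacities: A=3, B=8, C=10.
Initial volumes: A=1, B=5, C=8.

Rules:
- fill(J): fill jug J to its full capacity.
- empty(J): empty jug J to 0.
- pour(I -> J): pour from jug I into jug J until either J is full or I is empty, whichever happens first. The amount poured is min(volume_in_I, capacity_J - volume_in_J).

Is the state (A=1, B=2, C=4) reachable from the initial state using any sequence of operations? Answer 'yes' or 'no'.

BFS explored all 271 reachable states.
Reachable set includes: (0,0,0), (0,0,1), (0,0,2), (0,0,3), (0,0,4), (0,0,5), (0,0,6), (0,0,7), (0,0,8), (0,0,9), (0,0,10), (0,1,0) ...
Target (A=1, B=2, C=4) not in reachable set → no.

Answer: no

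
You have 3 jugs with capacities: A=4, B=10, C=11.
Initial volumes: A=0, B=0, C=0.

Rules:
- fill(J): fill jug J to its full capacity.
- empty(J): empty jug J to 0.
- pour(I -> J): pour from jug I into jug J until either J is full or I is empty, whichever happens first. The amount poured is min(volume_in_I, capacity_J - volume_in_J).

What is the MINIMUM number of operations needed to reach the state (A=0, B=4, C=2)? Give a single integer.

BFS from (A=0, B=0, C=0). One shortest path:
  1. fill(B) -> (A=0 B=10 C=0)
  2. pour(B -> A) -> (A=4 B=6 C=0)
  3. empty(A) -> (A=0 B=6 C=0)
  4. pour(B -> A) -> (A=4 B=2 C=0)
  5. pour(B -> C) -> (A=4 B=0 C=2)
  6. pour(A -> B) -> (A=0 B=4 C=2)
Reached target in 6 moves.

Answer: 6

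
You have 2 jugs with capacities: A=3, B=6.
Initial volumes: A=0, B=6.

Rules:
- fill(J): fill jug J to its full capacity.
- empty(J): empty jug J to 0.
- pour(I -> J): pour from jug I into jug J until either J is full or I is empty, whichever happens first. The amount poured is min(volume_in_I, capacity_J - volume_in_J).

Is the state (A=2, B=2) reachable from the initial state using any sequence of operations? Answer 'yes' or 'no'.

BFS explored all 6 reachable states.
Reachable set includes: (0,0), (0,3), (0,6), (3,0), (3,3), (3,6)
Target (A=2, B=2) not in reachable set → no.

Answer: no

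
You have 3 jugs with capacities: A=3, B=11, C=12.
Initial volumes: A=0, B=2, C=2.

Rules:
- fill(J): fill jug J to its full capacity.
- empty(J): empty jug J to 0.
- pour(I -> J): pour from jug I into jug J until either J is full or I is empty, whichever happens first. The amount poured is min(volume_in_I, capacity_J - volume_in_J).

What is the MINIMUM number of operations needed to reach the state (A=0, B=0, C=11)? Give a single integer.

BFS from (A=0, B=2, C=2). One shortest path:
  1. fill(B) -> (A=0 B=11 C=2)
  2. empty(C) -> (A=0 B=11 C=0)
  3. pour(B -> C) -> (A=0 B=0 C=11)
Reached target in 3 moves.

Answer: 3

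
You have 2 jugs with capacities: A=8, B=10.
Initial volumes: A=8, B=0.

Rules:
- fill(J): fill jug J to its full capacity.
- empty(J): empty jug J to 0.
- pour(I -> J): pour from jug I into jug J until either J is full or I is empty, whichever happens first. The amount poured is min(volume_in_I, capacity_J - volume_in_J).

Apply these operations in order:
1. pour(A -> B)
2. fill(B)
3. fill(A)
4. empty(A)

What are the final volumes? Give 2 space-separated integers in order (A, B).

Answer: 0 10

Derivation:
Step 1: pour(A -> B) -> (A=0 B=8)
Step 2: fill(B) -> (A=0 B=10)
Step 3: fill(A) -> (A=8 B=10)
Step 4: empty(A) -> (A=0 B=10)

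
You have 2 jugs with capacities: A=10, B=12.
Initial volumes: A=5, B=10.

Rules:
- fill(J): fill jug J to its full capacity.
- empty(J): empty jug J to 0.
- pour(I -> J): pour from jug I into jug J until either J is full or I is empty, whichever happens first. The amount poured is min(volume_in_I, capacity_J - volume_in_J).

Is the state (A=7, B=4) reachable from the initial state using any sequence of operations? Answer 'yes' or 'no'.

BFS explored all 45 reachable states.
Reachable set includes: (0,0), (0,1), (0,2), (0,3), (0,4), (0,5), (0,6), (0,7), (0,8), (0,9), (0,10), (0,11) ...
Target (A=7, B=4) not in reachable set → no.

Answer: no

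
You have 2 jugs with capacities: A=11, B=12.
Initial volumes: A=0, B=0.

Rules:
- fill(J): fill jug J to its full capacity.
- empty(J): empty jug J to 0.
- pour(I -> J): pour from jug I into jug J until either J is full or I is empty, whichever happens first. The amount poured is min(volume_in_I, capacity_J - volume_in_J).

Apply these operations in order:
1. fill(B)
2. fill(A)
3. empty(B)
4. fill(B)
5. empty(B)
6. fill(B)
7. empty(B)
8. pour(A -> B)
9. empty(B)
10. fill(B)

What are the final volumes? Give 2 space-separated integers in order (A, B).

Step 1: fill(B) -> (A=0 B=12)
Step 2: fill(A) -> (A=11 B=12)
Step 3: empty(B) -> (A=11 B=0)
Step 4: fill(B) -> (A=11 B=12)
Step 5: empty(B) -> (A=11 B=0)
Step 6: fill(B) -> (A=11 B=12)
Step 7: empty(B) -> (A=11 B=0)
Step 8: pour(A -> B) -> (A=0 B=11)
Step 9: empty(B) -> (A=0 B=0)
Step 10: fill(B) -> (A=0 B=12)

Answer: 0 12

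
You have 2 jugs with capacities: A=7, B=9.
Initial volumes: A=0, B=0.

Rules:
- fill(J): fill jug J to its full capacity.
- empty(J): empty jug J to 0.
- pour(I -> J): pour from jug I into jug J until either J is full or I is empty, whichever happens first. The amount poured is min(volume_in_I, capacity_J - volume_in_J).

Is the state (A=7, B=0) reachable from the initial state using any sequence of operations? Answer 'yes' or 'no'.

Answer: yes

Derivation:
BFS from (A=0, B=0):
  1. fill(A) -> (A=7 B=0)
Target reached → yes.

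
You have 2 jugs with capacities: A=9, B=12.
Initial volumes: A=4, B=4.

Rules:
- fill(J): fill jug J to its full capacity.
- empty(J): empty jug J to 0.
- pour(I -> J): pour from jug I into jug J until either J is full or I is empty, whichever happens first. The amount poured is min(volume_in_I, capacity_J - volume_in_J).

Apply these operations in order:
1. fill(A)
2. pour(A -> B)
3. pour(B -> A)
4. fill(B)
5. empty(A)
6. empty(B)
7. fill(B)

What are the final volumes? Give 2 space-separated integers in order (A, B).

Answer: 0 12

Derivation:
Step 1: fill(A) -> (A=9 B=4)
Step 2: pour(A -> B) -> (A=1 B=12)
Step 3: pour(B -> A) -> (A=9 B=4)
Step 4: fill(B) -> (A=9 B=12)
Step 5: empty(A) -> (A=0 B=12)
Step 6: empty(B) -> (A=0 B=0)
Step 7: fill(B) -> (A=0 B=12)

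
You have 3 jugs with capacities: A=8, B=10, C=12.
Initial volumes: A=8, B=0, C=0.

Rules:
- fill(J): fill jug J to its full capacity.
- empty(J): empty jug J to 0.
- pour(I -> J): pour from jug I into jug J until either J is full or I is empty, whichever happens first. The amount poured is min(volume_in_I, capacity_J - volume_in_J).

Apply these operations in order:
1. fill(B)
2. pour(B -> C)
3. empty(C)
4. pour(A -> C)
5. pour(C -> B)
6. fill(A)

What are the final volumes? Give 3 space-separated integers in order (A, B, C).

Answer: 8 8 0

Derivation:
Step 1: fill(B) -> (A=8 B=10 C=0)
Step 2: pour(B -> C) -> (A=8 B=0 C=10)
Step 3: empty(C) -> (A=8 B=0 C=0)
Step 4: pour(A -> C) -> (A=0 B=0 C=8)
Step 5: pour(C -> B) -> (A=0 B=8 C=0)
Step 6: fill(A) -> (A=8 B=8 C=0)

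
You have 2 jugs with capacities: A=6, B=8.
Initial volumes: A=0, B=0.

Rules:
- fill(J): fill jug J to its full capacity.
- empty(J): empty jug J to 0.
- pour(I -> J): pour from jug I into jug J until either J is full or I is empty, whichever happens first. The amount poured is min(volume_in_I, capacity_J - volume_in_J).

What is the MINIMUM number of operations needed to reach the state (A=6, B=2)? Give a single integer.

BFS from (A=0, B=0). One shortest path:
  1. fill(B) -> (A=0 B=8)
  2. pour(B -> A) -> (A=6 B=2)
Reached target in 2 moves.

Answer: 2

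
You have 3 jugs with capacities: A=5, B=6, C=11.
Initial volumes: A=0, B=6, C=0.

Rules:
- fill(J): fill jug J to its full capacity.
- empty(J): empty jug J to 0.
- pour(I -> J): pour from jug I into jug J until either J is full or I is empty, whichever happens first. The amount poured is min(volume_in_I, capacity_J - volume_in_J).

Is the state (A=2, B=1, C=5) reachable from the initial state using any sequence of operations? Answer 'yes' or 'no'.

BFS explored all 304 reachable states.
Reachable set includes: (0,0,0), (0,0,1), (0,0,2), (0,0,3), (0,0,4), (0,0,5), (0,0,6), (0,0,7), (0,0,8), (0,0,9), (0,0,10), (0,0,11) ...
Target (A=2, B=1, C=5) not in reachable set → no.

Answer: no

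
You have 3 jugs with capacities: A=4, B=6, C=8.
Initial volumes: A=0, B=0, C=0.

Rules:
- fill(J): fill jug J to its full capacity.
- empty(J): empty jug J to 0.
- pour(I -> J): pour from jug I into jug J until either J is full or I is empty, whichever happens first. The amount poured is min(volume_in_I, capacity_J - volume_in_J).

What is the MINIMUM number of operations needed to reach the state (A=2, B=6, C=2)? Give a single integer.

BFS from (A=0, B=0, C=0). One shortest path:
  1. fill(A) -> (A=4 B=0 C=0)
  2. fill(B) -> (A=4 B=6 C=0)
  3. pour(B -> C) -> (A=4 B=0 C=6)
  4. pour(A -> C) -> (A=2 B=0 C=8)
  5. pour(C -> B) -> (A=2 B=6 C=2)
Reached target in 5 moves.

Answer: 5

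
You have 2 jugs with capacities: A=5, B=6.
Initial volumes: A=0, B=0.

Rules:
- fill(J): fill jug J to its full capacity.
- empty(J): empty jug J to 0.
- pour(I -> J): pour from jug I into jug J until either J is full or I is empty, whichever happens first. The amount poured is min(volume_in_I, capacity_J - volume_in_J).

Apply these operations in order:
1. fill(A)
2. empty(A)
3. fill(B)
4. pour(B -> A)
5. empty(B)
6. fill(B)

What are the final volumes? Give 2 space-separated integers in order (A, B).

Step 1: fill(A) -> (A=5 B=0)
Step 2: empty(A) -> (A=0 B=0)
Step 3: fill(B) -> (A=0 B=6)
Step 4: pour(B -> A) -> (A=5 B=1)
Step 5: empty(B) -> (A=5 B=0)
Step 6: fill(B) -> (A=5 B=6)

Answer: 5 6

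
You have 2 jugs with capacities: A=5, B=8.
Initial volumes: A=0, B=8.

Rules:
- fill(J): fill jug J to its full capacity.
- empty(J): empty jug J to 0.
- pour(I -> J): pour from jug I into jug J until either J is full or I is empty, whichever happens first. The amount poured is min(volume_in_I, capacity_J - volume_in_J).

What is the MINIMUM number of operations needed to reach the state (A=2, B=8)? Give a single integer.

Answer: 5

Derivation:
BFS from (A=0, B=8). One shortest path:
  1. fill(A) -> (A=5 B=8)
  2. empty(B) -> (A=5 B=0)
  3. pour(A -> B) -> (A=0 B=5)
  4. fill(A) -> (A=5 B=5)
  5. pour(A -> B) -> (A=2 B=8)
Reached target in 5 moves.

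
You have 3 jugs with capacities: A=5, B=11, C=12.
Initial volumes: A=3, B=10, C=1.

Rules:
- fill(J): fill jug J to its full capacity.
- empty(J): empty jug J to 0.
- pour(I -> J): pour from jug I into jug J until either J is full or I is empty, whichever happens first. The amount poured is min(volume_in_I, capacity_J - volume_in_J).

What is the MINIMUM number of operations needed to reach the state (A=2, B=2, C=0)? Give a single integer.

Answer: 7

Derivation:
BFS from (A=3, B=10, C=1). One shortest path:
  1. pour(A -> B) -> (A=2 B=11 C=1)
  2. empty(B) -> (A=2 B=0 C=1)
  3. pour(C -> B) -> (A=2 B=1 C=0)
  4. fill(C) -> (A=2 B=1 C=12)
  5. pour(C -> B) -> (A=2 B=11 C=2)
  6. empty(B) -> (A=2 B=0 C=2)
  7. pour(C -> B) -> (A=2 B=2 C=0)
Reached target in 7 moves.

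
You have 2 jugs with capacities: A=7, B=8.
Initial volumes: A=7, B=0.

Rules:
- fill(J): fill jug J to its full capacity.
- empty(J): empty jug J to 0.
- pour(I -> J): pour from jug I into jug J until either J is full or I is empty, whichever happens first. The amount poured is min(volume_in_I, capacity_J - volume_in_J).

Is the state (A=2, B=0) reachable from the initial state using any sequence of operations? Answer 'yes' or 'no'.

BFS from (A=7, B=0):
  1. empty(A) -> (A=0 B=0)
  2. fill(B) -> (A=0 B=8)
  3. pour(B -> A) -> (A=7 B=1)
  4. empty(A) -> (A=0 B=1)
  5. pour(B -> A) -> (A=1 B=0)
  6. fill(B) -> (A=1 B=8)
  7. pour(B -> A) -> (A=7 B=2)
  8. empty(A) -> (A=0 B=2)
  9. pour(B -> A) -> (A=2 B=0)
Target reached → yes.

Answer: yes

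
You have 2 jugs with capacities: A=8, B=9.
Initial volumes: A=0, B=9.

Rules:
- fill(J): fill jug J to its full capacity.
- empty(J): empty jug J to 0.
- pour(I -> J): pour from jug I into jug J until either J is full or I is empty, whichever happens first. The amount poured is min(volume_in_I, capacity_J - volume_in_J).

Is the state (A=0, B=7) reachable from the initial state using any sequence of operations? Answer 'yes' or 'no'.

Answer: yes

Derivation:
BFS from (A=0, B=9):
  1. fill(A) -> (A=8 B=9)
  2. empty(B) -> (A=8 B=0)
  3. pour(A -> B) -> (A=0 B=8)
  4. fill(A) -> (A=8 B=8)
  5. pour(A -> B) -> (A=7 B=9)
  6. empty(B) -> (A=7 B=0)
  7. pour(A -> B) -> (A=0 B=7)
Target reached → yes.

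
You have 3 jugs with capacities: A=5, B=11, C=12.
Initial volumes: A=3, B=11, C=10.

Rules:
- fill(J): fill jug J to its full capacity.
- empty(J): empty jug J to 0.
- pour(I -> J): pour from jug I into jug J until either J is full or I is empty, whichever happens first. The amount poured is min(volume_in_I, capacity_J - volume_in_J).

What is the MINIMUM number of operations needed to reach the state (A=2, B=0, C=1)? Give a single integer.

Answer: 5

Derivation:
BFS from (A=3, B=11, C=10). One shortest path:
  1. empty(C) -> (A=3 B=11 C=0)
  2. pour(B -> C) -> (A=3 B=0 C=11)
  3. pour(A -> C) -> (A=2 B=0 C=12)
  4. pour(C -> B) -> (A=2 B=11 C=1)
  5. empty(B) -> (A=2 B=0 C=1)
Reached target in 5 moves.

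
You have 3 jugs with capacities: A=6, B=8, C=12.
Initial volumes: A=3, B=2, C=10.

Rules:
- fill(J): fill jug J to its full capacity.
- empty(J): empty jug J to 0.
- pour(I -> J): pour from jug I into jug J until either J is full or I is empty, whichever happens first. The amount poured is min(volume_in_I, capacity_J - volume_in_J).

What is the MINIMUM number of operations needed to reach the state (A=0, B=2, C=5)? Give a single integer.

Answer: 5

Derivation:
BFS from (A=3, B=2, C=10). One shortest path:
  1. empty(B) -> (A=3 B=0 C=10)
  2. pour(A -> B) -> (A=0 B=3 C=10)
  3. pour(C -> B) -> (A=0 B=8 C=5)
  4. pour(B -> A) -> (A=6 B=2 C=5)
  5. empty(A) -> (A=0 B=2 C=5)
Reached target in 5 moves.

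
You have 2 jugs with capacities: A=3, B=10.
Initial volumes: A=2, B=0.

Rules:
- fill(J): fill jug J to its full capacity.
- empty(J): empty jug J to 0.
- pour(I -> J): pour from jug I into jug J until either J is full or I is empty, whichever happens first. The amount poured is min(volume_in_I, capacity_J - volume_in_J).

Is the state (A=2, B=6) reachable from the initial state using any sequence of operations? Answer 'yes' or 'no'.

BFS explored all 26 reachable states.
Reachable set includes: (0,0), (0,1), (0,2), (0,3), (0,4), (0,5), (0,6), (0,7), (0,8), (0,9), (0,10), (1,0) ...
Target (A=2, B=6) not in reachable set → no.

Answer: no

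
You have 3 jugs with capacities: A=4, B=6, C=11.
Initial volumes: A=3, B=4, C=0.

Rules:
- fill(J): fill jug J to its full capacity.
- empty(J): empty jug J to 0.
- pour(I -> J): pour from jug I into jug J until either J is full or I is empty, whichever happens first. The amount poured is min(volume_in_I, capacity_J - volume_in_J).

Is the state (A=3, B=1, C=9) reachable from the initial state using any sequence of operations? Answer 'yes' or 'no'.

BFS explored all 270 reachable states.
Reachable set includes: (0,0,0), (0,0,1), (0,0,2), (0,0,3), (0,0,4), (0,0,5), (0,0,6), (0,0,7), (0,0,8), (0,0,9), (0,0,10), (0,0,11) ...
Target (A=3, B=1, C=9) not in reachable set → no.

Answer: no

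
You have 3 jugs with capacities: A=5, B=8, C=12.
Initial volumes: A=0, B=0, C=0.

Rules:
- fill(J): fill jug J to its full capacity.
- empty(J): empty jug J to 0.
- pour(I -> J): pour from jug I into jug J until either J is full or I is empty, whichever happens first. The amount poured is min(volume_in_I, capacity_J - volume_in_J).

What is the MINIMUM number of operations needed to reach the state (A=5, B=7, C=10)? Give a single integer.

Answer: 7

Derivation:
BFS from (A=0, B=0, C=0). One shortest path:
  1. fill(C) -> (A=0 B=0 C=12)
  2. pour(C -> A) -> (A=5 B=0 C=7)
  3. pour(C -> B) -> (A=5 B=7 C=0)
  4. pour(A -> C) -> (A=0 B=7 C=5)
  5. fill(A) -> (A=5 B=7 C=5)
  6. pour(A -> C) -> (A=0 B=7 C=10)
  7. fill(A) -> (A=5 B=7 C=10)
Reached target in 7 moves.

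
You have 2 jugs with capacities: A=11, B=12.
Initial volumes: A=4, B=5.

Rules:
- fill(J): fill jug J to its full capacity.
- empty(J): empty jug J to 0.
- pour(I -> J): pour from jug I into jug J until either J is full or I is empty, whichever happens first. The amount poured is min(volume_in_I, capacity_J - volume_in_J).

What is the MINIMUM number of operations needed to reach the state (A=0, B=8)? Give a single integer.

Answer: 5

Derivation:
BFS from (A=4, B=5). One shortest path:
  1. pour(A -> B) -> (A=0 B=9)
  2. fill(A) -> (A=11 B=9)
  3. pour(A -> B) -> (A=8 B=12)
  4. empty(B) -> (A=8 B=0)
  5. pour(A -> B) -> (A=0 B=8)
Reached target in 5 moves.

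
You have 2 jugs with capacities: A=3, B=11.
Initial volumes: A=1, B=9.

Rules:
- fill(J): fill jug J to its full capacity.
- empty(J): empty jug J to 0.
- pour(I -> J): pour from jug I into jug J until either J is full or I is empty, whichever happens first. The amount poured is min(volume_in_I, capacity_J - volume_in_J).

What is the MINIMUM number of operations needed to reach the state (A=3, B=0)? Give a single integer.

BFS from (A=1, B=9). One shortest path:
  1. fill(A) -> (A=3 B=9)
  2. empty(B) -> (A=3 B=0)
Reached target in 2 moves.

Answer: 2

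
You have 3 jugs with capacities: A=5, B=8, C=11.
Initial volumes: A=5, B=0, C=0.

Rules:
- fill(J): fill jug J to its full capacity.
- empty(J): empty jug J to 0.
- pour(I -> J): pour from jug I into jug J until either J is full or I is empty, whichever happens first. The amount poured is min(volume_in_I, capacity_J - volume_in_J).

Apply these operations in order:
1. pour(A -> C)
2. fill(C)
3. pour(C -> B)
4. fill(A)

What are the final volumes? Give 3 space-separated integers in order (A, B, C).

Step 1: pour(A -> C) -> (A=0 B=0 C=5)
Step 2: fill(C) -> (A=0 B=0 C=11)
Step 3: pour(C -> B) -> (A=0 B=8 C=3)
Step 4: fill(A) -> (A=5 B=8 C=3)

Answer: 5 8 3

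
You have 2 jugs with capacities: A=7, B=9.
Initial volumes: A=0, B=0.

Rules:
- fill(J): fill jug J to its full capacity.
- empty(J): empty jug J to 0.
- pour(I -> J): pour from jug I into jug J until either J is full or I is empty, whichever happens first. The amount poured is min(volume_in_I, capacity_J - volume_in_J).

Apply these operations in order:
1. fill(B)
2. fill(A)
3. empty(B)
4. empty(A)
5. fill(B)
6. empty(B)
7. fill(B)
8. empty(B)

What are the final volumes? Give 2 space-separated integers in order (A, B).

Answer: 0 0

Derivation:
Step 1: fill(B) -> (A=0 B=9)
Step 2: fill(A) -> (A=7 B=9)
Step 3: empty(B) -> (A=7 B=0)
Step 4: empty(A) -> (A=0 B=0)
Step 5: fill(B) -> (A=0 B=9)
Step 6: empty(B) -> (A=0 B=0)
Step 7: fill(B) -> (A=0 B=9)
Step 8: empty(B) -> (A=0 B=0)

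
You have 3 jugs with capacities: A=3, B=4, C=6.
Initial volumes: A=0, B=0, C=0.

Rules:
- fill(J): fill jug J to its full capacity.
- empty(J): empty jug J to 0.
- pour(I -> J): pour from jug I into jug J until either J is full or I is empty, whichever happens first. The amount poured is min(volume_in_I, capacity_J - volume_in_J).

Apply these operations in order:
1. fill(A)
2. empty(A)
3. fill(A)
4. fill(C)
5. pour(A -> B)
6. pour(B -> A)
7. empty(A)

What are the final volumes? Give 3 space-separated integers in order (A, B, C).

Answer: 0 0 6

Derivation:
Step 1: fill(A) -> (A=3 B=0 C=0)
Step 2: empty(A) -> (A=0 B=0 C=0)
Step 3: fill(A) -> (A=3 B=0 C=0)
Step 4: fill(C) -> (A=3 B=0 C=6)
Step 5: pour(A -> B) -> (A=0 B=3 C=6)
Step 6: pour(B -> A) -> (A=3 B=0 C=6)
Step 7: empty(A) -> (A=0 B=0 C=6)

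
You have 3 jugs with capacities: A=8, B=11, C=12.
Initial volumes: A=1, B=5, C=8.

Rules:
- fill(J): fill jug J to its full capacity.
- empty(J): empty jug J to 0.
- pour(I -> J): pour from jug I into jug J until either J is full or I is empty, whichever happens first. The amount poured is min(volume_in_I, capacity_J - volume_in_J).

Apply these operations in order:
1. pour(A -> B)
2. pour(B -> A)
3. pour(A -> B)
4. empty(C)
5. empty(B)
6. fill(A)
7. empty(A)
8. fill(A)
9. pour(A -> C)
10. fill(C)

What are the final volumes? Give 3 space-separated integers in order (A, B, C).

Step 1: pour(A -> B) -> (A=0 B=6 C=8)
Step 2: pour(B -> A) -> (A=6 B=0 C=8)
Step 3: pour(A -> B) -> (A=0 B=6 C=8)
Step 4: empty(C) -> (A=0 B=6 C=0)
Step 5: empty(B) -> (A=0 B=0 C=0)
Step 6: fill(A) -> (A=8 B=0 C=0)
Step 7: empty(A) -> (A=0 B=0 C=0)
Step 8: fill(A) -> (A=8 B=0 C=0)
Step 9: pour(A -> C) -> (A=0 B=0 C=8)
Step 10: fill(C) -> (A=0 B=0 C=12)

Answer: 0 0 12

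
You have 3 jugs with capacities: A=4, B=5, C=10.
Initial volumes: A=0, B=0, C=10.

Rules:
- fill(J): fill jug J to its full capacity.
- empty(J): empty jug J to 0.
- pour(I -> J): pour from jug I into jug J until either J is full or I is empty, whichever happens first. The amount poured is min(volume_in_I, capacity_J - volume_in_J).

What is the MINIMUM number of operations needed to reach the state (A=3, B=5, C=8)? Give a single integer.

BFS from (A=0, B=0, C=10). One shortest path:
  1. pour(C -> A) -> (A=4 B=0 C=6)
  2. empty(A) -> (A=0 B=0 C=6)
  3. pour(C -> A) -> (A=4 B=0 C=2)
  4. pour(A -> B) -> (A=0 B=4 C=2)
  5. pour(C -> A) -> (A=2 B=4 C=0)
  6. fill(C) -> (A=2 B=4 C=10)
  7. pour(C -> A) -> (A=4 B=4 C=8)
  8. pour(A -> B) -> (A=3 B=5 C=8)
Reached target in 8 moves.

Answer: 8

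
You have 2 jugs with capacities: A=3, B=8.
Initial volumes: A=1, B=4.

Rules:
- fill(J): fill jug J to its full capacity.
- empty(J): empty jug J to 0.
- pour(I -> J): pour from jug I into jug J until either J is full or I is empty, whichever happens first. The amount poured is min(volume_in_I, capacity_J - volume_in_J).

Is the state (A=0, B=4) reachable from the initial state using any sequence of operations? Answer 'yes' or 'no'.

BFS from (A=1, B=4):
  1. empty(A) -> (A=0 B=4)
Target reached → yes.

Answer: yes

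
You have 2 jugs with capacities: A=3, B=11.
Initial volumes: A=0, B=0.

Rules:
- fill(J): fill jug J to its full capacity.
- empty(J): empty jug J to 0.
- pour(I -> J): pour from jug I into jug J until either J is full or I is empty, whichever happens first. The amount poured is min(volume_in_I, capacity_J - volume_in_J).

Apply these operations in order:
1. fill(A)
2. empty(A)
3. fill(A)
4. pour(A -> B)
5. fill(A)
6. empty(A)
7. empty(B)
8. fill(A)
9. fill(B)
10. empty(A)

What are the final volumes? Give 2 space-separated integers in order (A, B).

Step 1: fill(A) -> (A=3 B=0)
Step 2: empty(A) -> (A=0 B=0)
Step 3: fill(A) -> (A=3 B=0)
Step 4: pour(A -> B) -> (A=0 B=3)
Step 5: fill(A) -> (A=3 B=3)
Step 6: empty(A) -> (A=0 B=3)
Step 7: empty(B) -> (A=0 B=0)
Step 8: fill(A) -> (A=3 B=0)
Step 9: fill(B) -> (A=3 B=11)
Step 10: empty(A) -> (A=0 B=11)

Answer: 0 11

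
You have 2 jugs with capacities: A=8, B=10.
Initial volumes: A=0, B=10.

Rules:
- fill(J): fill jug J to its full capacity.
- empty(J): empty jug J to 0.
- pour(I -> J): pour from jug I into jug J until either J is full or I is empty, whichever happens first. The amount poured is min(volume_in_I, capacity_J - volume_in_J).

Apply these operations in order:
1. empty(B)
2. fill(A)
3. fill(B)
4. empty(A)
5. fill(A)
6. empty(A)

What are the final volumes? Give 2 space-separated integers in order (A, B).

Answer: 0 10

Derivation:
Step 1: empty(B) -> (A=0 B=0)
Step 2: fill(A) -> (A=8 B=0)
Step 3: fill(B) -> (A=8 B=10)
Step 4: empty(A) -> (A=0 B=10)
Step 5: fill(A) -> (A=8 B=10)
Step 6: empty(A) -> (A=0 B=10)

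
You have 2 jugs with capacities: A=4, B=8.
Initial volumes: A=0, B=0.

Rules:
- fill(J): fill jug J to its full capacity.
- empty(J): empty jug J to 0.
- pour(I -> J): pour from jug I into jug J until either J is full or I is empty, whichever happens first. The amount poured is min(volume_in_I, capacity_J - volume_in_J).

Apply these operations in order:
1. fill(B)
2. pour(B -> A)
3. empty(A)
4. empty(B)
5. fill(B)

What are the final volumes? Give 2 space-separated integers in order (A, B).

Answer: 0 8

Derivation:
Step 1: fill(B) -> (A=0 B=8)
Step 2: pour(B -> A) -> (A=4 B=4)
Step 3: empty(A) -> (A=0 B=4)
Step 4: empty(B) -> (A=0 B=0)
Step 5: fill(B) -> (A=0 B=8)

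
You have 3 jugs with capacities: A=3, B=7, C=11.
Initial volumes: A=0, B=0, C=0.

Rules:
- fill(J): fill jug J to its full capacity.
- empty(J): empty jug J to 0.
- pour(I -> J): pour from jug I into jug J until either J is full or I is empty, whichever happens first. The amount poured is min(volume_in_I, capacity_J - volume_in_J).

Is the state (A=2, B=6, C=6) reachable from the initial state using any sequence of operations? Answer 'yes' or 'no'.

Answer: no

Derivation:
BFS explored all 264 reachable states.
Reachable set includes: (0,0,0), (0,0,1), (0,0,2), (0,0,3), (0,0,4), (0,0,5), (0,0,6), (0,0,7), (0,0,8), (0,0,9), (0,0,10), (0,0,11) ...
Target (A=2, B=6, C=6) not in reachable set → no.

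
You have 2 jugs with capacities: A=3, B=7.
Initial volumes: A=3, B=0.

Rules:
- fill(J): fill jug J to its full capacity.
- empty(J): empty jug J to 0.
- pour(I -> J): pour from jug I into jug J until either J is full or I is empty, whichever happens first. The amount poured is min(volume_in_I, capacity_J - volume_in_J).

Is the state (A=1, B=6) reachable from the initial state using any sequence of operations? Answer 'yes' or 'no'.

BFS explored all 20 reachable states.
Reachable set includes: (0,0), (0,1), (0,2), (0,3), (0,4), (0,5), (0,6), (0,7), (1,0), (1,7), (2,0), (2,7) ...
Target (A=1, B=6) not in reachable set → no.

Answer: no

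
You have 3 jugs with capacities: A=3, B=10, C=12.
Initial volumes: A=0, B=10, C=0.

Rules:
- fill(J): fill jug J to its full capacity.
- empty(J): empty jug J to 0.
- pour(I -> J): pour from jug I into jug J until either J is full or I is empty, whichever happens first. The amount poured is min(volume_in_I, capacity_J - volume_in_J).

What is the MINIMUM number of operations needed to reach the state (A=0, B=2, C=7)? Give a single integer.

Answer: 8

Derivation:
BFS from (A=0, B=10, C=0). One shortest path:
  1. empty(B) -> (A=0 B=0 C=0)
  2. fill(C) -> (A=0 B=0 C=12)
  3. pour(C -> B) -> (A=0 B=10 C=2)
  4. pour(B -> A) -> (A=3 B=7 C=2)
  5. empty(A) -> (A=0 B=7 C=2)
  6. pour(C -> A) -> (A=2 B=7 C=0)
  7. pour(B -> C) -> (A=2 B=0 C=7)
  8. pour(A -> B) -> (A=0 B=2 C=7)
Reached target in 8 moves.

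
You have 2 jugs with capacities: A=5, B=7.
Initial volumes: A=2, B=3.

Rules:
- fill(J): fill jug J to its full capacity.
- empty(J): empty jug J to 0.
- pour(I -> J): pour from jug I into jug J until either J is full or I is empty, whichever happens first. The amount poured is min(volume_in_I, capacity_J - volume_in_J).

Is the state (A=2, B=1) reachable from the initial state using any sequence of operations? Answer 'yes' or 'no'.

BFS explored all 25 reachable states.
Reachable set includes: (0,0), (0,1), (0,2), (0,3), (0,4), (0,5), (0,6), (0,7), (1,0), (1,7), (2,0), (2,3) ...
Target (A=2, B=1) not in reachable set → no.

Answer: no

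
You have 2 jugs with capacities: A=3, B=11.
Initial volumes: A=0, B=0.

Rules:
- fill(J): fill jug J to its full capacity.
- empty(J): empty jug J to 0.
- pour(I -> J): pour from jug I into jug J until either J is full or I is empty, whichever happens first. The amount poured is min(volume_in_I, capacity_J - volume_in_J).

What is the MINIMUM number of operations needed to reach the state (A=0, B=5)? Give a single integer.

BFS from (A=0, B=0). One shortest path:
  1. fill(B) -> (A=0 B=11)
  2. pour(B -> A) -> (A=3 B=8)
  3. empty(A) -> (A=0 B=8)
  4. pour(B -> A) -> (A=3 B=5)
  5. empty(A) -> (A=0 B=5)
Reached target in 5 moves.

Answer: 5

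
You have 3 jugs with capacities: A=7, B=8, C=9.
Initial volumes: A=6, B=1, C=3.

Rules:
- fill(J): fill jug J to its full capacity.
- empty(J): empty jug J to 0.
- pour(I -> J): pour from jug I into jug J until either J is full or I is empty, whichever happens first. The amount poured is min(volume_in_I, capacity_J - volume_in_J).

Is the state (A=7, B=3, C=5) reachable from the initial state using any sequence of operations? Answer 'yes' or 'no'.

BFS from (A=6, B=1, C=3):
  1. empty(B) -> (A=6 B=0 C=3)
  2. pour(A -> B) -> (A=0 B=6 C=3)
  3. fill(A) -> (A=7 B=6 C=3)
  4. pour(A -> B) -> (A=5 B=8 C=3)
  5. empty(B) -> (A=5 B=0 C=3)
  6. pour(C -> B) -> (A=5 B=3 C=0)
  7. pour(A -> C) -> (A=0 B=3 C=5)
  8. fill(A) -> (A=7 B=3 C=5)
Target reached → yes.

Answer: yes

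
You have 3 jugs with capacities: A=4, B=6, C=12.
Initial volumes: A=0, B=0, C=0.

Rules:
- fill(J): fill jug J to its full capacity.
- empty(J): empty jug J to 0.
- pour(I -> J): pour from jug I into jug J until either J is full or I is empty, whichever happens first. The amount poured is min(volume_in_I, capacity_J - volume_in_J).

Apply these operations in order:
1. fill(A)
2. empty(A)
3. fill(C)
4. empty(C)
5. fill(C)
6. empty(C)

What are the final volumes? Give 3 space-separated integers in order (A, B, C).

Step 1: fill(A) -> (A=4 B=0 C=0)
Step 2: empty(A) -> (A=0 B=0 C=0)
Step 3: fill(C) -> (A=0 B=0 C=12)
Step 4: empty(C) -> (A=0 B=0 C=0)
Step 5: fill(C) -> (A=0 B=0 C=12)
Step 6: empty(C) -> (A=0 B=0 C=0)

Answer: 0 0 0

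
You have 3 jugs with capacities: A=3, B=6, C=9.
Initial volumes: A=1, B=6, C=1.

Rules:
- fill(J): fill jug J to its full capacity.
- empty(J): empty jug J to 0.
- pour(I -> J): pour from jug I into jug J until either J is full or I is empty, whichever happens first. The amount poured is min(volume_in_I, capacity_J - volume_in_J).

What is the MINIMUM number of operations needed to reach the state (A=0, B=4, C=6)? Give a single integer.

BFS from (A=1, B=6, C=1). One shortest path:
  1. fill(A) -> (A=3 B=6 C=1)
  2. pour(A -> C) -> (A=0 B=6 C=4)
  3. pour(B -> C) -> (A=0 B=1 C=9)
  4. pour(C -> A) -> (A=3 B=1 C=6)
  5. pour(A -> B) -> (A=0 B=4 C=6)
Reached target in 5 moves.

Answer: 5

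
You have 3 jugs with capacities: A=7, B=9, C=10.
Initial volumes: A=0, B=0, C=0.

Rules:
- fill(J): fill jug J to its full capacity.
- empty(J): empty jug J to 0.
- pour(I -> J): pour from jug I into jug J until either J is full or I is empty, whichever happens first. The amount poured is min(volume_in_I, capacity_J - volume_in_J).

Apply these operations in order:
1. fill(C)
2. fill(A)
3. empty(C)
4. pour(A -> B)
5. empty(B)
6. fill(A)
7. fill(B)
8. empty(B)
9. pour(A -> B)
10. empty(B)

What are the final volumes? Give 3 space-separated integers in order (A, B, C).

Step 1: fill(C) -> (A=0 B=0 C=10)
Step 2: fill(A) -> (A=7 B=0 C=10)
Step 3: empty(C) -> (A=7 B=0 C=0)
Step 4: pour(A -> B) -> (A=0 B=7 C=0)
Step 5: empty(B) -> (A=0 B=0 C=0)
Step 6: fill(A) -> (A=7 B=0 C=0)
Step 7: fill(B) -> (A=7 B=9 C=0)
Step 8: empty(B) -> (A=7 B=0 C=0)
Step 9: pour(A -> B) -> (A=0 B=7 C=0)
Step 10: empty(B) -> (A=0 B=0 C=0)

Answer: 0 0 0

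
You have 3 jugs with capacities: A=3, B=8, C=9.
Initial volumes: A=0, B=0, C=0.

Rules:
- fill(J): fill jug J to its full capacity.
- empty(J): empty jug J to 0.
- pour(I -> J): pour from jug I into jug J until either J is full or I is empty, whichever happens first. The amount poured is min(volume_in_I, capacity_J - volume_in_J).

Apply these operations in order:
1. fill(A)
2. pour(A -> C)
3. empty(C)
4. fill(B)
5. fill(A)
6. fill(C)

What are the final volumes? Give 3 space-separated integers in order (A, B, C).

Answer: 3 8 9

Derivation:
Step 1: fill(A) -> (A=3 B=0 C=0)
Step 2: pour(A -> C) -> (A=0 B=0 C=3)
Step 3: empty(C) -> (A=0 B=0 C=0)
Step 4: fill(B) -> (A=0 B=8 C=0)
Step 5: fill(A) -> (A=3 B=8 C=0)
Step 6: fill(C) -> (A=3 B=8 C=9)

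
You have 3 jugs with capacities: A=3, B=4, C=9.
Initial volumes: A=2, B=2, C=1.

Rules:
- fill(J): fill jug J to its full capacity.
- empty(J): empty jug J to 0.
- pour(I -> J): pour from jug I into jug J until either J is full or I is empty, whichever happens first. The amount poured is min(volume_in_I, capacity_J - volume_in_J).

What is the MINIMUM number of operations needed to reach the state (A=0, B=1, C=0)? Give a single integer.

Answer: 3

Derivation:
BFS from (A=2, B=2, C=1). One shortest path:
  1. empty(A) -> (A=0 B=2 C=1)
  2. empty(B) -> (A=0 B=0 C=1)
  3. pour(C -> B) -> (A=0 B=1 C=0)
Reached target in 3 moves.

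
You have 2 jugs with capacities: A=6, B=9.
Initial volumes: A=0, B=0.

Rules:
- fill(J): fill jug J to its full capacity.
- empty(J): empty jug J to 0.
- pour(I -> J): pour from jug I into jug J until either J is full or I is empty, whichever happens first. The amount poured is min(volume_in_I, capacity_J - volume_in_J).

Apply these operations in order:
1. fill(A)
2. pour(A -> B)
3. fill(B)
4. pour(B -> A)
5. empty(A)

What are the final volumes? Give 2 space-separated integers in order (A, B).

Step 1: fill(A) -> (A=6 B=0)
Step 2: pour(A -> B) -> (A=0 B=6)
Step 3: fill(B) -> (A=0 B=9)
Step 4: pour(B -> A) -> (A=6 B=3)
Step 5: empty(A) -> (A=0 B=3)

Answer: 0 3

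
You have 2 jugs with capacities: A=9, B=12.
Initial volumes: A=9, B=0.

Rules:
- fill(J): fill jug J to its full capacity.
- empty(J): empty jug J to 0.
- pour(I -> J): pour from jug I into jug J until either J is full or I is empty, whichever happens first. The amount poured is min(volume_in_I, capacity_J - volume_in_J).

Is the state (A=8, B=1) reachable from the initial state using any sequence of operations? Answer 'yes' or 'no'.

Answer: no

Derivation:
BFS explored all 14 reachable states.
Reachable set includes: (0,0), (0,3), (0,6), (0,9), (0,12), (3,0), (3,12), (6,0), (6,12), (9,0), (9,3), (9,6) ...
Target (A=8, B=1) not in reachable set → no.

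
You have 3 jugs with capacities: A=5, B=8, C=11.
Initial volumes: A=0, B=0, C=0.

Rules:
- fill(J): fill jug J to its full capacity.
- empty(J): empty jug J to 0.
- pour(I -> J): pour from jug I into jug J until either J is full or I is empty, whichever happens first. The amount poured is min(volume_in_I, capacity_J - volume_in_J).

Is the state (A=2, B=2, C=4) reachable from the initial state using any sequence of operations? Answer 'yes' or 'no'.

BFS explored all 368 reachable states.
Reachable set includes: (0,0,0), (0,0,1), (0,0,2), (0,0,3), (0,0,4), (0,0,5), (0,0,6), (0,0,7), (0,0,8), (0,0,9), (0,0,10), (0,0,11) ...
Target (A=2, B=2, C=4) not in reachable set → no.

Answer: no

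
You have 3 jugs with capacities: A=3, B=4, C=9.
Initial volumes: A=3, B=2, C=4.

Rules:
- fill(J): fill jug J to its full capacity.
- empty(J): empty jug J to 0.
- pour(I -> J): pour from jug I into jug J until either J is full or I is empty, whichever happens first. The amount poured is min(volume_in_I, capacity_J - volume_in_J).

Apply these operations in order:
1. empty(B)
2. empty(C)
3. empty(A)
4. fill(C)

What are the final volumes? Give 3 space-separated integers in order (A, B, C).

Step 1: empty(B) -> (A=3 B=0 C=4)
Step 2: empty(C) -> (A=3 B=0 C=0)
Step 3: empty(A) -> (A=0 B=0 C=0)
Step 4: fill(C) -> (A=0 B=0 C=9)

Answer: 0 0 9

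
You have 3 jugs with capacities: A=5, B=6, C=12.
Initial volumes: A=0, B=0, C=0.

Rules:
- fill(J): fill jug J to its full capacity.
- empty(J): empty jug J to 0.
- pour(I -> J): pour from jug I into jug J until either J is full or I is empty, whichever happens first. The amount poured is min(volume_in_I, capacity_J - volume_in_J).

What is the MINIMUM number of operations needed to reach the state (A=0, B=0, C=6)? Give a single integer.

BFS from (A=0, B=0, C=0). One shortest path:
  1. fill(B) -> (A=0 B=6 C=0)
  2. pour(B -> C) -> (A=0 B=0 C=6)
Reached target in 2 moves.

Answer: 2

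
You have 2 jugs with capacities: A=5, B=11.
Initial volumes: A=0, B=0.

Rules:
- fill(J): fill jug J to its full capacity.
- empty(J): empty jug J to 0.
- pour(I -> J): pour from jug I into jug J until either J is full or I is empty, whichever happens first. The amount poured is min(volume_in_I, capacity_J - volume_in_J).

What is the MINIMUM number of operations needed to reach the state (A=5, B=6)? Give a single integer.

Answer: 2

Derivation:
BFS from (A=0, B=0). One shortest path:
  1. fill(B) -> (A=0 B=11)
  2. pour(B -> A) -> (A=5 B=6)
Reached target in 2 moves.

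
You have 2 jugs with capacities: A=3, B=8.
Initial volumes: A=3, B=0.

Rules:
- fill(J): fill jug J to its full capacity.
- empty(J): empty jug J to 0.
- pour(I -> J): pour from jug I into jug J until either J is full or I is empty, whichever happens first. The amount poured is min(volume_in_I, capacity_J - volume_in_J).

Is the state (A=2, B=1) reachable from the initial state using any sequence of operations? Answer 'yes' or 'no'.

Answer: no

Derivation:
BFS explored all 22 reachable states.
Reachable set includes: (0,0), (0,1), (0,2), (0,3), (0,4), (0,5), (0,6), (0,7), (0,8), (1,0), (1,8), (2,0) ...
Target (A=2, B=1) not in reachable set → no.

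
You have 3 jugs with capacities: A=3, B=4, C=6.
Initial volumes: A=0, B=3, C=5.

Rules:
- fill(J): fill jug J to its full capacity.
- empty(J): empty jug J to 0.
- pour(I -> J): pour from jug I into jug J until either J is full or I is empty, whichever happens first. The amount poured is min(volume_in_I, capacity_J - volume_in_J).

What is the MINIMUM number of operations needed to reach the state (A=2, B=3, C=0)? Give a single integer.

BFS from (A=0, B=3, C=5). One shortest path:
  1. fill(A) -> (A=3 B=3 C=5)
  2. pour(A -> C) -> (A=2 B=3 C=6)
  3. empty(C) -> (A=2 B=3 C=0)
Reached target in 3 moves.

Answer: 3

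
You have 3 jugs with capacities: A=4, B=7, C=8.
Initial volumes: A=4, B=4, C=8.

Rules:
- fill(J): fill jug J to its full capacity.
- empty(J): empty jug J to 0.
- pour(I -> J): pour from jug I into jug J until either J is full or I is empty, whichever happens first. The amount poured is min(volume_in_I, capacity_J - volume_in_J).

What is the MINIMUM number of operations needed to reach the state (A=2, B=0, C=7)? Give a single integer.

Answer: 5

Derivation:
BFS from (A=4, B=4, C=8). One shortest path:
  1. pour(A -> B) -> (A=1 B=7 C=8)
  2. empty(B) -> (A=1 B=0 C=8)
  3. pour(C -> B) -> (A=1 B=7 C=1)
  4. pour(C -> A) -> (A=2 B=7 C=0)
  5. pour(B -> C) -> (A=2 B=0 C=7)
Reached target in 5 moves.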